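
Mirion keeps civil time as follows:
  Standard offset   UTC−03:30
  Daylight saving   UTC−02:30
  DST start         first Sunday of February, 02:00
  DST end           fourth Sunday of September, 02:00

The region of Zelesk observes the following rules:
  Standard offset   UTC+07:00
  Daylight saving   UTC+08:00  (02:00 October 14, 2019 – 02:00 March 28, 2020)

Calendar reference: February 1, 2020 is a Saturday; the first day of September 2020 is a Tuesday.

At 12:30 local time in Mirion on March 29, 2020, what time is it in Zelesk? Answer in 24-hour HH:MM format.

1 February 2020 is a Saturday, so the first Sunday is February 2.
1 September 2020 is a Tuesday, so the first Sunday is September 6 and the fourth is September 27.
Daylight saving runs 2 February – 27 September; March 29, 2020 is inside that window, so Mirion is at UTC−02:30.
12:30 Mirion + 2h30m = 15:00 UTC.
At the standard offset (UTC+07:00), 15:00 UTC + 7h = 22:00 Zelesk standard time.
Daylight saving runs 14 October 2019 – 28 March 2020; the standard-time date in Zelesk, March 29, 2020, is outside that window, so Zelesk is on standard time at UTC+07:00.
15:00 UTC + 7h = 22:00 Zelesk.

22:00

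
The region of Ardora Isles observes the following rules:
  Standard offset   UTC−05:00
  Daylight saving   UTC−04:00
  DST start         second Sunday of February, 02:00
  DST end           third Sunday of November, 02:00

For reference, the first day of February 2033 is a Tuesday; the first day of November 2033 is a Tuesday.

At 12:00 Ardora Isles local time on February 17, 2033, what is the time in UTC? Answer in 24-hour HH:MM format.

16:00

1 February 2033 is a Tuesday, so the first Sunday is February 6 and the second is February 13.
1 November 2033 is a Tuesday, so the first Sunday is November 6 and the third is November 20.
February 17, 2033 falls between 13 February and 20 November, so daylight saving is in effect and Ardora Isles is at UTC−04:00.
12:00 local + 4h = 16:00 UTC.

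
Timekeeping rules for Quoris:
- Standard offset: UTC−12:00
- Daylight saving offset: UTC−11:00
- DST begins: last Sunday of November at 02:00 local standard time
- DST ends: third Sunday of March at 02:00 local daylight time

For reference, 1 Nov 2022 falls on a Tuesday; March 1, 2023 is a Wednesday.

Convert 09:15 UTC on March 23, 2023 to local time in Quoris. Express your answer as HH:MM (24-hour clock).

1 November 2022 is a Tuesday, so Sundays fall on 6, 13, 20, 27; the last is November 27.
1 March 2023 is a Wednesday, so the first Sunday is March 5 and the third is March 19.
At the standard offset (UTC−12:00), 09:15 UTC − 12h = 21:15 Quoris standard time (rolling into the previous day, 22 March 2023).
The standard-time date in Quoris, March 22, 2023, is outside the daylight-saving period (27 November 2022 – 19 March 2023), so Quoris is on standard time, UTC−12:00.
09:15 UTC − 12h = 21:15 local (rolling into the previous day, 22 March 2023).

21:15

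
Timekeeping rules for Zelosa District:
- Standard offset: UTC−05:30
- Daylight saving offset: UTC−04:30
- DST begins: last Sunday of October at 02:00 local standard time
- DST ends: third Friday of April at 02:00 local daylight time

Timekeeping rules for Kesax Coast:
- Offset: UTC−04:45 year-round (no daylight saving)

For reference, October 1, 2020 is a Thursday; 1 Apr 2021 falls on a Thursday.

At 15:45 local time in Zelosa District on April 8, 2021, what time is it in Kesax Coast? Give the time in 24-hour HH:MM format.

1 October 2020 is a Thursday, so Sundays fall on 4, 11, 18, 25; the last is October 25.
1 April 2021 is a Thursday, so the first Friday is April 2 and the third is April 16.
April 8, 2021 lies within the daylight-saving period (25 October 2020 – 16 April 2021), so Zelosa District is on daylight time, UTC−04:30.
15:45 Zelosa District + 4h30m = 20:15 UTC.
Kesax Coast stays on UTC−04:45 all year.
20:15 UTC − 4h45m = 15:30 Kesax Coast.

15:30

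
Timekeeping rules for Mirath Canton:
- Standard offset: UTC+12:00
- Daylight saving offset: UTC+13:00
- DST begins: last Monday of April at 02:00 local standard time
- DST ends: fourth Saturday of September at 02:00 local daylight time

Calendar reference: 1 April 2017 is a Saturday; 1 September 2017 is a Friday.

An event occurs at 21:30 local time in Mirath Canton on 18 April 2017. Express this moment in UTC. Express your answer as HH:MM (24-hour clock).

09:30

1 April 2017 is a Saturday, so Mondays fall on 3, 10, 17, 24; the last is April 24.
1 September 2017 is a Friday, so the first Saturday is September 2 and the fourth is September 23.
18 April 2017 does not fall between 24 April and 23 September, so daylight saving is not in effect and Mirath Canton is at UTC+12:00.
21:30 local − 12h = 09:30 UTC.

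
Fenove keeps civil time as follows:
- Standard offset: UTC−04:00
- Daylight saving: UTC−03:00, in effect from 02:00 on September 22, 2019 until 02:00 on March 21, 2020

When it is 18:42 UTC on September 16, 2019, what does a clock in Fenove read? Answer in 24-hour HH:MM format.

14:42

At the standard offset (UTC−04:00), 18:42 UTC − 4h = 14:42 Fenove standard time.
Daylight saving runs 22 September 2019 – 21 March 2020; the standard-time date in Fenove, September 16, 2019, is outside that window, so Fenove is on standard time at UTC−04:00.
18:42 UTC − 4h = 14:42 local.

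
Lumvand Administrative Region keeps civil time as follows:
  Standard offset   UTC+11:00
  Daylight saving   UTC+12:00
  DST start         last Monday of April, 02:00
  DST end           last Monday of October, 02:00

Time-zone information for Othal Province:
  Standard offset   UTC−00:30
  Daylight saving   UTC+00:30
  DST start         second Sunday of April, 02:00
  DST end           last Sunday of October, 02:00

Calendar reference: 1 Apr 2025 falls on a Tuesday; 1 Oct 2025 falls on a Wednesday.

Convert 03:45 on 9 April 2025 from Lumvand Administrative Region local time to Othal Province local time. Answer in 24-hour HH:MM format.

16:15

1 April 2025 is a Tuesday, so Mondays fall on 7, 14, 21, 28; the last is April 28.
1 October 2025 is a Wednesday, so Mondays fall on 6, 13, 20, 27; the last is October 27.
9 April 2025 does not fall between 28 April and 27 October, so daylight saving is not in effect and Lumvand Administrative Region is at UTC+11:00.
03:45 Lumvand Administrative Region − 11h = 16:45 UTC (rolling into the previous day, 8 April 2025).
1 April 2025 is a Tuesday, so the first Sunday is April 6 and the second is April 13.
1 October 2025 is a Wednesday, so Sundays fall on 5, 12, 19, 26; the last is October 26.
At the standard offset (UTC−00:30), 16:45 UTC − 0h30m = 16:15 Othal Province standard time.
Daylight saving runs 13 April – 26 October; the standard-time date in Othal Province, 8 April 2025, is outside that window, so Othal Province is on standard time at UTC−00:30.
16:45 UTC − 0h30m = 16:15 Othal Province.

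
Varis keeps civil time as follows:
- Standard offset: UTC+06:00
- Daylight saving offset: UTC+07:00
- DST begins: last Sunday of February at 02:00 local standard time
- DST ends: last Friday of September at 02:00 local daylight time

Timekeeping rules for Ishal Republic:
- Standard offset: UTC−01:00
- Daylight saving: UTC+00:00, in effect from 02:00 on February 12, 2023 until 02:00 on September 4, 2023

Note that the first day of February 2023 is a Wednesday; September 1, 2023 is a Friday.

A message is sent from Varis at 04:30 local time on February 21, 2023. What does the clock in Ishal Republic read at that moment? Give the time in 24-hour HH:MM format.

1 February 2023 is a Wednesday, so Sundays fall on 5, 12, 19, 26; the last is February 26.
1 September 2023 is a Friday, so Fridays fall on 1, 8, 15, 22, 29; the last is September 29.
February 21, 2023 is outside the daylight-saving period (26 February – 29 September), so Varis is on standard time, UTC+06:00.
04:30 Varis − 6h = 22:30 UTC (rolling into the previous day, 20 February 2023).
At the standard offset (UTC−01:00), 22:30 UTC − 1h = 21:30 Ishal Republic standard time.
The standard-time date in Ishal Republic, February 20, 2023, falls between 12 February and 4 September, so daylight saving is in effect and Ishal Republic is at UTC+00:00.
22:30 UTC + 0h = 22:30 Ishal Republic.

22:30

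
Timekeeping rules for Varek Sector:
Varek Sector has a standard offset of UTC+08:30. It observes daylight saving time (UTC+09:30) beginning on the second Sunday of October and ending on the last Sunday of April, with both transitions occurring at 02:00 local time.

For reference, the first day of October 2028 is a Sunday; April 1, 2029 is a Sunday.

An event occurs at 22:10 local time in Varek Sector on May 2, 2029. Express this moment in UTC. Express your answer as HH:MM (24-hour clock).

1 October 2028 is a Sunday, so the first Sunday is October 1 and the second is October 8.
1 April 2029 is a Sunday, so Sundays fall on 1, 8, 15, 22, 29; the last is April 29.
May 2, 2029 does not fall between 8 October 2028 and 29 April 2029, so daylight saving is not in effect and Varek Sector is at UTC+08:30.
22:10 local − 8h30m = 13:40 UTC.

13:40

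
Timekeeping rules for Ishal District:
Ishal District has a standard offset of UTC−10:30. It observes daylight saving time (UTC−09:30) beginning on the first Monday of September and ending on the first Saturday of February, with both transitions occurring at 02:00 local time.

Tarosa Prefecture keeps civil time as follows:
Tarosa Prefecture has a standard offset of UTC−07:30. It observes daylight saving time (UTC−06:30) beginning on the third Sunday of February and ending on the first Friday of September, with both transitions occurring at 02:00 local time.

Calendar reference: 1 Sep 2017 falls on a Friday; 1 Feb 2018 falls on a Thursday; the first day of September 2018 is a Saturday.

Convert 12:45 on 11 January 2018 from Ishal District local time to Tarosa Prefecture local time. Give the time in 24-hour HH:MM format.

14:45

1 September 2017 is a Friday, so the first Monday is September 4.
1 February 2018 is a Thursday, so the first Saturday is February 3.
11 January 2018 falls between 4 September 2017 and 3 February 2018, so daylight saving is in effect and Ishal District is at UTC−09:30.
12:45 Ishal District + 9h30m = 22:15 UTC.
1 February 2018 is a Thursday, so the first Sunday is February 4 and the third is February 18.
1 September 2018 is a Saturday, so the first Friday is September 7.
At the standard offset (UTC−07:30), 22:15 UTC − 7h30m = 14:45 Tarosa Prefecture standard time.
Daylight saving runs 18 February – 7 September; the standard-time date in Tarosa Prefecture, 11 January 2018, is outside that window, so Tarosa Prefecture is on standard time at UTC−07:30.
22:15 UTC − 7h30m = 14:45 Tarosa Prefecture.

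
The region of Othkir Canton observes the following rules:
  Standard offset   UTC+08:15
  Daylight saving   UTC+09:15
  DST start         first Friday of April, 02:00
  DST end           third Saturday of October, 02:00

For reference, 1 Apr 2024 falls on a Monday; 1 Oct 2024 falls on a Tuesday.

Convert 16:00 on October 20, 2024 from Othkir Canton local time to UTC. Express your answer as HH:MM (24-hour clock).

1 April 2024 is a Monday, so the first Friday is April 5.
1 October 2024 is a Tuesday, so the first Saturday is October 5 and the third is October 19.
October 20, 2024 is outside the daylight-saving period (5 April – 19 October), so Othkir Canton is on standard time, UTC+08:15.
16:00 local − 8h15m = 07:45 UTC.

07:45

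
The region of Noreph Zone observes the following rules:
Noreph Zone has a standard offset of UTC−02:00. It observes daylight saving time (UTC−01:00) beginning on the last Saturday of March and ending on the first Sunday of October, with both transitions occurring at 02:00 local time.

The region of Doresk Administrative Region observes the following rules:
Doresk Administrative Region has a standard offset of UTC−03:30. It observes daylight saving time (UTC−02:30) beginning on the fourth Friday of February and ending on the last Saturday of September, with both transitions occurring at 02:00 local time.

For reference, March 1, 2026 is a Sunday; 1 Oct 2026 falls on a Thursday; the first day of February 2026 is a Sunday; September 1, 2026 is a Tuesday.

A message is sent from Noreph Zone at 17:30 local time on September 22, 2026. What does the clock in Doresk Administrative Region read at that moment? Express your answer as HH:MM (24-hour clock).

1 March 2026 is a Sunday, so Saturdays fall on 7, 14, 21, 28; the last is March 28.
1 October 2026 is a Thursday, so the first Sunday is October 4.
September 22, 2026 falls between 28 March and 4 October, so daylight saving is in effect and Noreph Zone is at UTC−01:00.
17:30 Noreph Zone + 1h = 18:30 UTC.
1 February 2026 is a Sunday, so the first Friday is February 6 and the fourth is February 27.
1 September 2026 is a Tuesday, so Saturdays fall on 5, 12, 19, 26; the last is September 26.
At the standard offset (UTC−03:30), 18:30 UTC − 3h30m = 15:00 Doresk Administrative Region standard time.
Daylight saving runs 27 February – 26 September; the standard-time date in Doresk Administrative Region, September 22, 2026, is inside that window, so Doresk Administrative Region is at UTC−02:30.
18:30 UTC − 2h30m = 16:00 Doresk Administrative Region.

16:00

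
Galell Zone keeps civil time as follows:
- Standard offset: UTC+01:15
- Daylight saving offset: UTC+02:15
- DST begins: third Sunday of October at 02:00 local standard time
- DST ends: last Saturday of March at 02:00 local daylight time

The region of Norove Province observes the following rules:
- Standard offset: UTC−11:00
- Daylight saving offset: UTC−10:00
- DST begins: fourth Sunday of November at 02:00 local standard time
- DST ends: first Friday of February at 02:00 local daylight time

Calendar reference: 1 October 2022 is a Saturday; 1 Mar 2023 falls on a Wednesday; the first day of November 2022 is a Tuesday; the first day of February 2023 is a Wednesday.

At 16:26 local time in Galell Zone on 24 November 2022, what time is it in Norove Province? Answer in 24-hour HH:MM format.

1 October 2022 is a Saturday, so the first Sunday is October 2 and the third is October 16.
1 March 2023 is a Wednesday, so Saturdays fall on 4, 11, 18, 25; the last is March 25.
24 November 2022 falls between 16 October 2022 and 25 March 2023, so daylight saving is in effect and Galell Zone is at UTC+02:15.
16:26 Galell Zone − 2h15m = 14:11 UTC.
1 November 2022 is a Tuesday, so the first Sunday is November 6 and the fourth is November 27.
1 February 2023 is a Wednesday, so the first Friday is February 3.
At the standard offset (UTC−11:00), 14:11 UTC − 11h = 03:11 Norove Province standard time.
The standard-time date in Norove Province, 24 November 2022, is outside the daylight-saving period (27 November 2022 – 3 February 2023), so Norove Province is on standard time, UTC−11:00.
14:11 UTC − 11h = 03:11 Norove Province.

03:11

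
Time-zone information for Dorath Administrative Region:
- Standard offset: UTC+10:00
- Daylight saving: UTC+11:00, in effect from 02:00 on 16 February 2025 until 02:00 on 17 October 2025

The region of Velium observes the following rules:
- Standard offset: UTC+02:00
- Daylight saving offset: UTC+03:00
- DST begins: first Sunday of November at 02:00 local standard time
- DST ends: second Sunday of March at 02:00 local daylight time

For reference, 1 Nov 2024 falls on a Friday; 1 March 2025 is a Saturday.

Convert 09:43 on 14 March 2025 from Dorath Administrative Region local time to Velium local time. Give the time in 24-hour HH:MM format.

00:43

14 March 2025 lies within the daylight-saving period (16 February – 17 October), so Dorath Administrative Region is on daylight time, UTC+11:00.
09:43 Dorath Administrative Region − 11h = 22:43 UTC (rolling into the previous day, 13 March 2025).
1 November 2024 is a Friday, so the first Sunday is November 3.
1 March 2025 is a Saturday, so the first Sunday is March 2 and the second is March 9.
At the standard offset (UTC+02:00), 22:43 UTC + 2h = 00:43 Velium standard time (rolling into the next day, 14 March 2025).
The standard-time date in Velium, 14 March 2025, is outside the daylight-saving period (3 November 2024 – 9 March 2025), so Velium is on standard time, UTC+02:00.
22:43 UTC + 2h = 00:43 Velium (rolling into the next day, 14 March 2025).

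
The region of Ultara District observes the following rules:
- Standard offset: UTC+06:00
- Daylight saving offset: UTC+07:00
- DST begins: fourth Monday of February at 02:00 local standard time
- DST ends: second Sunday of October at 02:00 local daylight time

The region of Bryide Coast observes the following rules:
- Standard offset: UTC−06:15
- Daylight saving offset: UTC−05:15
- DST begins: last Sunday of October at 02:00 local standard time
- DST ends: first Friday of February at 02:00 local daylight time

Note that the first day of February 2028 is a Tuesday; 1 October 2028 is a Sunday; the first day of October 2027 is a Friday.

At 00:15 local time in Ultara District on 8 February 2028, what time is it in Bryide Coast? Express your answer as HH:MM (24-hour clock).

1 February 2028 is a Tuesday, so the first Monday is February 7 and the fourth is February 28.
1 October 2028 is a Sunday, so the first Sunday is October 1 and the second is October 8.
Daylight saving runs 28 February – 8 October; 8 February 2028 is outside that window, so Ultara District is on standard time at UTC+06:00.
00:15 Ultara District − 6h = 18:15 UTC (rolling into the previous day, 7 February 2028).
1 October 2027 is a Friday, so Sundays fall on 3, 10, 17, 24, 31; the last is October 31.
1 February 2028 is a Tuesday, so the first Friday is February 4.
At the standard offset (UTC−06:15), 18:15 UTC − 6h15m = 12:00 Bryide Coast standard time.
Daylight saving runs 31 October 2027 – 4 February 2028; the standard-time date in Bryide Coast, 7 February 2028, is outside that window, so Bryide Coast is on standard time at UTC−06:15.
18:15 UTC − 6h15m = 12:00 Bryide Coast.

12:00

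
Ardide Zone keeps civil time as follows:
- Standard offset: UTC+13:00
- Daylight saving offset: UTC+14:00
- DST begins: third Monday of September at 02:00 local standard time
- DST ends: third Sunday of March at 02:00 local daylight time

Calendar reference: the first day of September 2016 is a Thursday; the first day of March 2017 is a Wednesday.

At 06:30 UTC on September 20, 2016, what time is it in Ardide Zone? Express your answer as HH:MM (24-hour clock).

1 September 2016 is a Thursday, so the first Monday is September 5 and the third is September 19.
1 March 2017 is a Wednesday, so the first Sunday is March 5 and the third is March 19.
At the standard offset (UTC+13:00), 06:30 UTC + 13h = 19:30 Ardide Zone standard time.
The standard-time date in Ardide Zone, September 20, 2016, falls between 19 September 2016 and 19 March 2017, so daylight saving is in effect and Ardide Zone is at UTC+14:00.
06:30 UTC + 14h = 20:30 local.

20:30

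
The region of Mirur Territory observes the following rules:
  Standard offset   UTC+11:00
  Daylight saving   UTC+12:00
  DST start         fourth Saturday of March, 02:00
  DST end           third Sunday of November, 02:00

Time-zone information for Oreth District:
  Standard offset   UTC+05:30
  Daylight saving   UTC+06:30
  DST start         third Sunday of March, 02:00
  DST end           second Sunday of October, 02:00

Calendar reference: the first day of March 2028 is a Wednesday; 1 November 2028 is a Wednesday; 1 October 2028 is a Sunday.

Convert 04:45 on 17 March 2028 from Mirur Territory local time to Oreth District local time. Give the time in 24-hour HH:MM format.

1 March 2028 is a Wednesday, so the first Saturday is March 4 and the fourth is March 25.
1 November 2028 is a Wednesday, so the first Sunday is November 5 and the third is November 19.
17 March 2028 does not fall between 25 March and 19 November, so daylight saving is not in effect and Mirur Territory is at UTC+11:00.
04:45 Mirur Territory − 11h = 17:45 UTC (rolling into the previous day, 16 March 2028).
1 March 2028 is a Wednesday, so the first Sunday is March 5 and the third is March 19.
1 October 2028 is a Sunday, so the first Sunday is October 1 and the second is October 8.
At the standard offset (UTC+05:30), 17:45 UTC + 5h30m = 23:15 Oreth District standard time.
Daylight saving runs 19 March – 8 October; the standard-time date in Oreth District, 16 March 2028, is outside that window, so Oreth District is on standard time at UTC+05:30.
17:45 UTC + 5h30m = 23:15 Oreth District.

23:15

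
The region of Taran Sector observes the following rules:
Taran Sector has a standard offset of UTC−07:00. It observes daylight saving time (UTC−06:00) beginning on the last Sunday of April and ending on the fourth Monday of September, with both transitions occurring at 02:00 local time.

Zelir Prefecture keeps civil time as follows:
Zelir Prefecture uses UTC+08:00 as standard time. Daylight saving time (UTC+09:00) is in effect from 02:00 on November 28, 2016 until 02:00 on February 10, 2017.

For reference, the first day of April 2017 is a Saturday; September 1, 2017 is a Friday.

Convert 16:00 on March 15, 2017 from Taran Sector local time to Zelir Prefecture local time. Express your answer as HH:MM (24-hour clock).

07:00

1 April 2017 is a Saturday, so Sundays fall on 2, 9, 16, 23, 30; the last is April 30.
1 September 2017 is a Friday, so the first Monday is September 4 and the fourth is September 25.
Daylight saving runs 30 April – 25 September; March 15, 2017 is outside that window, so Taran Sector is on standard time at UTC−07:00.
16:00 Taran Sector + 7h = 23:00 UTC.
At the standard offset (UTC+08:00), 23:00 UTC + 8h = 07:00 Zelir Prefecture standard time (rolling into the next day, 16 March 2017).
The standard-time date in Zelir Prefecture, March 16, 2017, is outside the daylight-saving period (28 November 2016 – 10 February 2017), so Zelir Prefecture is on standard time, UTC+08:00.
23:00 UTC + 8h = 07:00 Zelir Prefecture (rolling into the next day, 16 March 2017).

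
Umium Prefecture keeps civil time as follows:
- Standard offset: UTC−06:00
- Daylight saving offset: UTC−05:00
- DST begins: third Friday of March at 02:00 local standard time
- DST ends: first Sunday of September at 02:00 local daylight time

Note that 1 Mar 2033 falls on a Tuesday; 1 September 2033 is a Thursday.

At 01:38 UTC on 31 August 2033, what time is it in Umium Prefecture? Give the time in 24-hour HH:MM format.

20:38

1 March 2033 is a Tuesday, so the first Friday is March 4 and the third is March 18.
1 September 2033 is a Thursday, so the first Sunday is September 4.
At the standard offset (UTC−06:00), 01:38 UTC − 6h = 19:38 Umium Prefecture standard time (rolling into the previous day, 30 August 2033).
The standard-time date in Umium Prefecture, 30 August 2033, lies within the daylight-saving period (18 March – 4 September), so Umium Prefecture is on daylight time, UTC−05:00.
01:38 UTC − 5h = 20:38 local (rolling into the previous day, 30 August 2033).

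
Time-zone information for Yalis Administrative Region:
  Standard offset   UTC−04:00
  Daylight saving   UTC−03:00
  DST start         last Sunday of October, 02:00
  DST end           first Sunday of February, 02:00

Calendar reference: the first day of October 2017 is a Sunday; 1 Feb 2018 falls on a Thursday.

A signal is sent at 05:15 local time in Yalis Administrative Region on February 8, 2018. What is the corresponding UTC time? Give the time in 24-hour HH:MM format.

09:15

1 October 2017 is a Sunday, so Sundays fall on 1, 8, 15, 22, 29; the last is October 29.
1 February 2018 is a Thursday, so the first Sunday is February 4.
Daylight saving runs 29 October 2017 – 4 February 2018; February 8, 2018 is outside that window, so Yalis Administrative Region is on standard time at UTC−04:00.
05:15 local + 4h = 09:15 UTC.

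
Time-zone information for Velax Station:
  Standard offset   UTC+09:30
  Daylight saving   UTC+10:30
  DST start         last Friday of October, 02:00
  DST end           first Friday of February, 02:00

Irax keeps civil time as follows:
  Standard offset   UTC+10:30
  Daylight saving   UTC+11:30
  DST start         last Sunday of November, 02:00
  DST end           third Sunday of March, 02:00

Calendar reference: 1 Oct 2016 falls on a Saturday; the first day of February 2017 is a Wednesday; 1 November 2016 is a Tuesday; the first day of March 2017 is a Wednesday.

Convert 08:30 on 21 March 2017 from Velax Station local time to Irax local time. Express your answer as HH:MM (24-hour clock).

09:30

1 October 2016 is a Saturday, so Fridays fall on 7, 14, 21, 28; the last is October 28.
1 February 2017 is a Wednesday, so the first Friday is February 3.
Daylight saving runs 28 October 2016 – 3 February 2017; 21 March 2017 is outside that window, so Velax Station is on standard time at UTC+09:30.
08:30 Velax Station − 9h30m = 23:00 UTC (rolling into the previous day, 20 March 2017).
1 November 2016 is a Tuesday, so Sundays fall on 6, 13, 20, 27; the last is November 27.
1 March 2017 is a Wednesday, so the first Sunday is March 5 and the third is March 19.
At the standard offset (UTC+10:30), 23:00 UTC + 10h30m = 09:30 Irax standard time (rolling into the next day, 21 March 2017).
The standard-time date in Irax, 21 March 2017, does not fall between 27 November 2016 and 19 March 2017, so daylight saving is not in effect and Irax is at UTC+10:30.
23:00 UTC + 10h30m = 09:30 Irax (rolling into the next day, 21 March 2017).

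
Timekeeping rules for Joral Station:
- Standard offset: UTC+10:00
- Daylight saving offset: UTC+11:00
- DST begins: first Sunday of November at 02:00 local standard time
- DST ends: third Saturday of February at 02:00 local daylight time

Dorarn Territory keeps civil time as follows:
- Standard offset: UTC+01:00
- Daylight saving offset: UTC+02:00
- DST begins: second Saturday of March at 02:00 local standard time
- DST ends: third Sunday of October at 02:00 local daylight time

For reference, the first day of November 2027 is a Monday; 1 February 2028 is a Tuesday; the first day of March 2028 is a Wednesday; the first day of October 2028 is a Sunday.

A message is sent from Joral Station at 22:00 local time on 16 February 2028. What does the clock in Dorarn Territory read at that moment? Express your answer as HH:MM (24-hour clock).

12:00

1 November 2027 is a Monday, so the first Sunday is November 7.
1 February 2028 is a Tuesday, so the first Saturday is February 5 and the third is February 19.
Daylight saving runs 7 November 2027 – 19 February 2028; 16 February 2028 is inside that window, so Joral Station is at UTC+11:00.
22:00 Joral Station − 11h = 11:00 UTC.
1 March 2028 is a Wednesday, so the first Saturday is March 4 and the second is March 11.
1 October 2028 is a Sunday, so the first Sunday is October 1 and the third is October 15.
At the standard offset (UTC+01:00), 11:00 UTC + 1h = 12:00 Dorarn Territory standard time.
The standard-time date in Dorarn Territory, 16 February 2028, is outside the daylight-saving period (11 March – 15 October), so Dorarn Territory is on standard time, UTC+01:00.
11:00 UTC + 1h = 12:00 Dorarn Territory.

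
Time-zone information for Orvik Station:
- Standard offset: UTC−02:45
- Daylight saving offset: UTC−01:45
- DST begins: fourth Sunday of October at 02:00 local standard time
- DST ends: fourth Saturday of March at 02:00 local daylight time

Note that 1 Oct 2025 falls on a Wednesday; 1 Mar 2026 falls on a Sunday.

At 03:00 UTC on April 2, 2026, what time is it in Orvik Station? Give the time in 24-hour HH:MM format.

00:15

1 October 2025 is a Wednesday, so the first Sunday is October 5 and the fourth is October 26.
1 March 2026 is a Sunday, so the first Saturday is March 7 and the fourth is March 28.
At the standard offset (UTC−02:45), 03:00 UTC − 2h45m = 00:15 Orvik Station standard time.
The standard-time date in Orvik Station, April 2, 2026, is outside the daylight-saving period (26 October 2025 – 28 March 2026), so Orvik Station is on standard time, UTC−02:45.
03:00 UTC − 2h45m = 00:15 local.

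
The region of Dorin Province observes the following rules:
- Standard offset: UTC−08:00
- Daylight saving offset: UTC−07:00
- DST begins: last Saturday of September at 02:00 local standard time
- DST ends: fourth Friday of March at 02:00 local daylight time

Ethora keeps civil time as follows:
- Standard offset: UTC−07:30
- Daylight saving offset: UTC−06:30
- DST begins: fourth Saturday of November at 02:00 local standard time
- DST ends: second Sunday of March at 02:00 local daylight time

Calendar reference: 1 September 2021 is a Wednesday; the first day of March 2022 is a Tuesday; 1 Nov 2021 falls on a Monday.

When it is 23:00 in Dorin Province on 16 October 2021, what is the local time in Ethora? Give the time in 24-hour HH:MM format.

22:30

1 September 2021 is a Wednesday, so Saturdays fall on 4, 11, 18, 25; the last is September 25.
1 March 2022 is a Tuesday, so the first Friday is March 4 and the fourth is March 25.
16 October 2021 lies within the daylight-saving period (25 September 2021 – 25 March 2022), so Dorin Province is on daylight time, UTC−07:00.
23:00 Dorin Province + 7h = 06:00 UTC (rolling into the next day, 17 October 2021).
1 November 2021 is a Monday, so the first Saturday is November 6 and the fourth is November 27.
1 March 2022 is a Tuesday, so the first Sunday is March 6 and the second is March 13.
At the standard offset (UTC−07:30), 06:00 UTC − 7h30m = 22:30 Ethora standard time (rolling into the previous day, 16 October 2021).
Daylight saving runs 27 November 2021 – 13 March 2022; the standard-time date in Ethora, 16 October 2021, is outside that window, so Ethora is on standard time at UTC−07:30.
06:00 UTC − 7h30m = 22:30 Ethora (rolling into the previous day, 16 October 2021).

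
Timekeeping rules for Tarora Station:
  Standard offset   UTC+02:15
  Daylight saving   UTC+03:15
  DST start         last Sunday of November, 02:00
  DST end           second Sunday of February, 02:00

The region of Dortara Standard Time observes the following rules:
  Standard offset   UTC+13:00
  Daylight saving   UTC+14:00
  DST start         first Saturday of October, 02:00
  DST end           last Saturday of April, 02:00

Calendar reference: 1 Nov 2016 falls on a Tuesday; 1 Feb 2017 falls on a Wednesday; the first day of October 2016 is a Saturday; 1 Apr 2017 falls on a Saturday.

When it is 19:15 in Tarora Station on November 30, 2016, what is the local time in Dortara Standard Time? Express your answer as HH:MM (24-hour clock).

1 November 2016 is a Tuesday, so Sundays fall on 6, 13, 20, 27; the last is November 27.
1 February 2017 is a Wednesday, so the first Sunday is February 5 and the second is February 12.
November 30, 2016 lies within the daylight-saving period (27 November 2016 – 12 February 2017), so Tarora Station is on daylight time, UTC+03:15.
19:15 Tarora Station − 3h15m = 16:00 UTC.
1 October 2016 is a Saturday, so the first Saturday is October 1.
1 April 2017 is a Saturday, so Saturdays fall on 1, 8, 15, 22, 29; the last is April 29.
At the standard offset (UTC+13:00), 16:00 UTC + 13h = 05:00 Dortara Standard Time standard time (rolling into the next day, 1 December 2016).
The standard-time date in Dortara Standard Time, December 1, 2016, lies within the daylight-saving period (1 October 2016 – 29 April 2017), so Dortara Standard Time is on daylight time, UTC+14:00.
16:00 UTC + 14h = 06:00 Dortara Standard Time (rolling into the next day, 1 December 2016).

06:00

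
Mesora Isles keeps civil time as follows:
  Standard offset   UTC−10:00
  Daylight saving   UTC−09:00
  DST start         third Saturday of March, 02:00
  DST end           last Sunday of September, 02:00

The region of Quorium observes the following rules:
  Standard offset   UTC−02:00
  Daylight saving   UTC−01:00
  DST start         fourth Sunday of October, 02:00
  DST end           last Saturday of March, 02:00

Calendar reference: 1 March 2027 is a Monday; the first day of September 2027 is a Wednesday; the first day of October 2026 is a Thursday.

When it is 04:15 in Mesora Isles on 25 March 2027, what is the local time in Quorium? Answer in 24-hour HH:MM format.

1 March 2027 is a Monday, so the first Saturday is March 6 and the third is March 20.
1 September 2027 is a Wednesday, so Sundays fall on 5, 12, 19, 26; the last is September 26.
25 March 2027 lies within the daylight-saving period (20 March – 26 September), so Mesora Isles is on daylight time, UTC−09:00.
04:15 Mesora Isles + 9h = 13:15 UTC.
1 October 2026 is a Thursday, so the first Sunday is October 4 and the fourth is October 25.
1 March 2027 is a Monday, so Saturdays fall on 6, 13, 20, 27; the last is March 27.
At the standard offset (UTC−02:00), 13:15 UTC − 2h = 11:15 Quorium standard time.
The standard-time date in Quorium, 25 March 2027, lies within the daylight-saving period (25 October 2026 – 27 March 2027), so Quorium is on daylight time, UTC−01:00.
13:15 UTC − 1h = 12:15 Quorium.

12:15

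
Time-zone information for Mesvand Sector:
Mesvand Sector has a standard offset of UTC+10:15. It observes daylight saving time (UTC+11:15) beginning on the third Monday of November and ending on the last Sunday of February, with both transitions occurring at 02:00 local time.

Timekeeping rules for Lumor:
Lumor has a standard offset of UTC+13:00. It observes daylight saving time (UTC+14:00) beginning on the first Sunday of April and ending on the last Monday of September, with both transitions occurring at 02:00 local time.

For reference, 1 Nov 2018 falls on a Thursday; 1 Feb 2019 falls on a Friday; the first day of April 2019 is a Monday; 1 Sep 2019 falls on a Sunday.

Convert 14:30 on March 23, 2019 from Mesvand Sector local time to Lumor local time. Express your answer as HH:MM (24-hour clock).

1 November 2018 is a Thursday, so the first Monday is November 5 and the third is November 19.
1 February 2019 is a Friday, so Sundays fall on 3, 10, 17, 24; the last is February 24.
March 23, 2019 is outside the daylight-saving period (19 November 2018 – 24 February 2019), so Mesvand Sector is on standard time, UTC+10:15.
14:30 Mesvand Sector − 10h15m = 04:15 UTC.
1 April 2019 is a Monday, so the first Sunday is April 7.
1 September 2019 is a Sunday, so Mondays fall on 2, 9, 16, 23, 30; the last is September 30.
At the standard offset (UTC+13:00), 04:15 UTC + 13h = 17:15 Lumor standard time.
Daylight saving runs 7 April – 30 September; the standard-time date in Lumor, March 23, 2019, is outside that window, so Lumor is on standard time at UTC+13:00.
04:15 UTC + 13h = 17:15 Lumor.

17:15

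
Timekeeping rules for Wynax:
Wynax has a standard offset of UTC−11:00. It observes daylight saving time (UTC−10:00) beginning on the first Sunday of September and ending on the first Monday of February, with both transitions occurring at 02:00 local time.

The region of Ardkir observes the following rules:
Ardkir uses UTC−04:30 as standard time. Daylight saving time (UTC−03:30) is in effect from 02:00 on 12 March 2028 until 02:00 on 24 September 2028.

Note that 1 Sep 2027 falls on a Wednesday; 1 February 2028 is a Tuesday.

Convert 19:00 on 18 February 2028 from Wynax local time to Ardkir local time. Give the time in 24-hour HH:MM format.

1 September 2027 is a Wednesday, so the first Sunday is September 5.
1 February 2028 is a Tuesday, so the first Monday is February 7.
18 February 2028 does not fall between 5 September 2027 and 7 February 2028, so daylight saving is not in effect and Wynax is at UTC−11:00.
19:00 Wynax + 11h = 06:00 UTC (rolling into the next day, 19 February 2028).
At the standard offset (UTC−04:30), 06:00 UTC − 4h30m = 01:30 Ardkir standard time.
The standard-time date in Ardkir, 19 February 2028, does not fall between 12 March and 24 September, so daylight saving is not in effect and Ardkir is at UTC−04:30.
06:00 UTC − 4h30m = 01:30 Ardkir.

01:30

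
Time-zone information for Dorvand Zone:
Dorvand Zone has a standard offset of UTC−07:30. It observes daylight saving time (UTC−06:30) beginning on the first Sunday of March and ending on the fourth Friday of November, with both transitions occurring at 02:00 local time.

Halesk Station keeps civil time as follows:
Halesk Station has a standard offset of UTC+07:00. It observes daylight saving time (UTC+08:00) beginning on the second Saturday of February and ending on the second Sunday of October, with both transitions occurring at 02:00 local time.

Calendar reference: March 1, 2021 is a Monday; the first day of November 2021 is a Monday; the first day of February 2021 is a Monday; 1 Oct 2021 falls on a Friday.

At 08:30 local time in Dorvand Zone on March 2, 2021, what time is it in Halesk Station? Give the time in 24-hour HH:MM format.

00:00

1 March 2021 is a Monday, so the first Sunday is March 7.
1 November 2021 is a Monday, so the first Friday is November 5 and the fourth is November 26.
March 2, 2021 is outside the daylight-saving period (7 March – 26 November), so Dorvand Zone is on standard time, UTC−07:30.
08:30 Dorvand Zone + 7h30m = 16:00 UTC.
1 February 2021 is a Monday, so the first Saturday is February 6 and the second is February 13.
1 October 2021 is a Friday, so the first Sunday is October 3 and the second is October 10.
At the standard offset (UTC+07:00), 16:00 UTC + 7h = 23:00 Halesk Station standard time.
Daylight saving runs 13 February – 10 October; the standard-time date in Halesk Station, March 2, 2021, is inside that window, so Halesk Station is at UTC+08:00.
16:00 UTC + 8h = 00:00 Halesk Station (rolling into the next day, 3 March 2021).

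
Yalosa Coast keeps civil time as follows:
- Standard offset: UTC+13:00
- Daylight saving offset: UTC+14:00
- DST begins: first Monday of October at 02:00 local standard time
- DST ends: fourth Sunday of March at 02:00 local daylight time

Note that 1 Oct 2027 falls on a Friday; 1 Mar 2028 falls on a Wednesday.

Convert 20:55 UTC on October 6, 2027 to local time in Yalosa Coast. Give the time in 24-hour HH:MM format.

1 October 2027 is a Friday, so the first Monday is October 4.
1 March 2028 is a Wednesday, so the first Sunday is March 5 and the fourth is March 26.
At the standard offset (UTC+13:00), 20:55 UTC + 13h = 09:55 Yalosa Coast standard time (rolling into the next day, 7 October 2027).
The standard-time date in Yalosa Coast, October 7, 2027, lies within the daylight-saving period (4 October 2027 – 26 March 2028), so Yalosa Coast is on daylight time, UTC+14:00.
20:55 UTC + 14h = 10:55 local (rolling into the next day, 7 October 2027).

10:55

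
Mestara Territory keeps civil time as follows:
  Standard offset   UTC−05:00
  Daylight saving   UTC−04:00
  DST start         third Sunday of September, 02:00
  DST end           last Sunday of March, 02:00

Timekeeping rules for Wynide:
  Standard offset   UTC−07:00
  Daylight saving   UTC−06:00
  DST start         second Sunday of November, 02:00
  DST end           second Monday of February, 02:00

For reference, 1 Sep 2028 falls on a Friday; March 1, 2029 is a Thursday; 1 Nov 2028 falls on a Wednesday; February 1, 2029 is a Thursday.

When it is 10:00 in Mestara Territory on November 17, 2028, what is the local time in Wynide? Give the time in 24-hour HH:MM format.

08:00

1 September 2028 is a Friday, so the first Sunday is September 3 and the third is September 17.
1 March 2029 is a Thursday, so Sundays fall on 4, 11, 18, 25; the last is March 25.
November 17, 2028 falls between 17 September 2028 and 25 March 2029, so daylight saving is in effect and Mestara Territory is at UTC−04:00.
10:00 Mestara Territory + 4h = 14:00 UTC.
1 November 2028 is a Wednesday, so the first Sunday is November 5 and the second is November 12.
1 February 2029 is a Thursday, so the first Monday is February 5 and the second is February 12.
At the standard offset (UTC−07:00), 14:00 UTC − 7h = 07:00 Wynide standard time.
The standard-time date in Wynide, November 17, 2028, lies within the daylight-saving period (12 November 2028 – 12 February 2029), so Wynide is on daylight time, UTC−06:00.
14:00 UTC − 6h = 08:00 Wynide.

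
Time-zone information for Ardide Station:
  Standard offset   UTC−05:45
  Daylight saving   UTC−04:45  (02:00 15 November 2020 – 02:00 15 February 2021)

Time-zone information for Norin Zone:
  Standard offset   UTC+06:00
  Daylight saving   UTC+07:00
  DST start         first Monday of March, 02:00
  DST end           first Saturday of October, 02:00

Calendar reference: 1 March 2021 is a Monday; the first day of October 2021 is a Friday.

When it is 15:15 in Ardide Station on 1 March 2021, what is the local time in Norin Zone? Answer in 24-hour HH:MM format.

04:00

1 March 2021 is outside the daylight-saving period (15 November 2020 – 15 February 2021), so Ardide Station is on standard time, UTC−05:45.
15:15 Ardide Station + 5h45m = 21:00 UTC.
1 March 2021 is a Monday, so the first Monday is March 1.
1 October 2021 is a Friday, so the first Saturday is October 2.
At the standard offset (UTC+06:00), 21:00 UTC + 6h = 03:00 Norin Zone standard time (rolling into the next day, 2 March 2021).
Daylight saving runs 1 March – 2 October; the standard-time date in Norin Zone, 2 March 2021, is inside that window, so Norin Zone is at UTC+07:00.
21:00 UTC + 7h = 04:00 Norin Zone (rolling into the next day, 2 March 2021).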